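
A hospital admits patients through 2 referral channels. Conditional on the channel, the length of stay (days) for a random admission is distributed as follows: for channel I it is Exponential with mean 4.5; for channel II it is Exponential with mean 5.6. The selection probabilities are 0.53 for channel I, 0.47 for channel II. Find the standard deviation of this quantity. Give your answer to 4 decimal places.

Per component, I: μ=4.5, E[X²]=40.5; II: μ=5.6, E[X²]=62.72.
E[X] = 0.53·4.5 + 0.47·5.6 = 5.017.
E[X²] = 0.53·40.5 + 0.47·62.72 = 50.9434.
Var(X) = E[X²] − (E[X])² = 50.9434 − 25.1703 = 25.7731.
SD(X) = √25.7731 = 5.07672.

5.0767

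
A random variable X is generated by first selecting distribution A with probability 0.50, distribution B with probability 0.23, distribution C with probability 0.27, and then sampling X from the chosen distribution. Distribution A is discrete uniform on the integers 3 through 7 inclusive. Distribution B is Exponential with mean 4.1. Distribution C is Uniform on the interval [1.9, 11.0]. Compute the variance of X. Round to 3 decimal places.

7.449

Per component, A: μ=5, E[X²]=27; B: μ=4.1, E[X²]=33.62; C: μ=6.45, E[X²]=48.5033.
E[X] = 0.5·5 + 0.23·4.1 + 0.27·6.45 = 5.1845.
E[X²] = 0.5·27 + 0.23·33.62 + 0.27·48.5033 = 34.3285.
Var(X) = E[X²] − (E[X])² = 34.3285 − 26.879 = 7.44946.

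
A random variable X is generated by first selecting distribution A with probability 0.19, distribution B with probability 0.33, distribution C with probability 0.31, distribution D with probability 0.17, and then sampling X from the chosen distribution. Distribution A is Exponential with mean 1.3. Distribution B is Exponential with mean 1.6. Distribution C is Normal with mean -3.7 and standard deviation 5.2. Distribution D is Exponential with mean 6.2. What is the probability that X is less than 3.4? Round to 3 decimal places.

0.822

Conditional on each component, P(X < 3.4): A: 0.92686; B: 0.880567; C: 0.913934; D: 0.422119.
By total probability, P(X < 3.4) = 0.19·0.92686 + 0.33·0.880567 + 0.31·0.913934 + 0.17·0.422119 = 0.82177.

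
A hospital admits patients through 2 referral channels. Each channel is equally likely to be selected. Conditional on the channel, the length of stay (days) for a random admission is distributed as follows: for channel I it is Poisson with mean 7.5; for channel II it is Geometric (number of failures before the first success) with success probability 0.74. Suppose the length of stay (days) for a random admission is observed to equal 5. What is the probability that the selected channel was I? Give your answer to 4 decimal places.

Likelihoods P(X=5 | ·): I: 0.109375; II: 0.000879222.
Posterior ∝ prior × likelihood. Numerator for I: 0.5·0.109375 = 0.0546873.
Normalizing constant: 0.5·0.109375 + 0.5·0.000879222 = 0.0551269.
P(I | observation) = 0.0546873 / 0.0551269 = 0.992025.

0.9920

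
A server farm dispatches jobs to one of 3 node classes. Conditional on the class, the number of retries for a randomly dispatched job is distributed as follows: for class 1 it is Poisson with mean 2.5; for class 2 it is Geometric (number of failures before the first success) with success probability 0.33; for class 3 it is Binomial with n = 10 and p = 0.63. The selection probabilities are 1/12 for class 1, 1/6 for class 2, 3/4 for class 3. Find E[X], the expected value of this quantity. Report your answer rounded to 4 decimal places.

Component means — 1: 2.5; 2: 2.0303; 3: 6.3.
E[X] = 0.0833333·2.5 + 0.166667·2.0303 + 0.75·6.3 = 5.27172.

5.2717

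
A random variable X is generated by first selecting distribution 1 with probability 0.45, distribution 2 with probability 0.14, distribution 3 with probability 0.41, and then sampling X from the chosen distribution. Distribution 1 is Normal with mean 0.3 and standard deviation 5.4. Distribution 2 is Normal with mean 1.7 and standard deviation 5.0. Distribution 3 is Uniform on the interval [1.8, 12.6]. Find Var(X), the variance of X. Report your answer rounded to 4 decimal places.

Per component, 1: μ=0.3, E[X²]=29.25; 2: μ=1.7, E[X²]=27.89; 3: μ=7.2, E[X²]=61.56.
E[X] = 0.45·0.3 + 0.14·1.7 + 0.41·7.2 = 3.325.
E[X²] = 0.45·29.25 + 0.14·27.89 + 0.41·61.56 = 42.3067.
Var(X) = E[X²] − (E[X])² = 42.3067 − 11.0556 = 31.2511.

31.2511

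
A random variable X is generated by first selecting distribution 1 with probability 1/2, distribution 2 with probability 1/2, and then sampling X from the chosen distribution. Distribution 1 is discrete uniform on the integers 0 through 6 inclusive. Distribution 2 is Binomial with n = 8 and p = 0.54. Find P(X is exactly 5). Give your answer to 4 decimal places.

Conditional on each component, P(X = 5): 1: 0.142857; 2: 0.250282.
By total probability, P(X = 5) = 0.5·0.142857 + 0.5·0.250282 = 0.19657.

0.1966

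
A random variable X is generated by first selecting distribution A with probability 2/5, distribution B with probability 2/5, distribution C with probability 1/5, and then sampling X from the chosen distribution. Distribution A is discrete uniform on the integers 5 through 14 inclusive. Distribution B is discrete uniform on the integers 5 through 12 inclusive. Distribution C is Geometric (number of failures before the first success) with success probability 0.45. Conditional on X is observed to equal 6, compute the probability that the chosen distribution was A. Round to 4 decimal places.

0.4325

Likelihoods P(X=6 | ·): A: 0.1; B: 0.125; C: 0.0124563.
Posterior ∝ prior × likelihood. Numerator for A: 0.4·0.1 = 0.04.
Normalizing constant: 0.4·0.1 + 0.4·0.125 + 0.2·0.0124563 = 0.0924913.
P(A | observation) = 0.04 / 0.0924913 = 0.432473.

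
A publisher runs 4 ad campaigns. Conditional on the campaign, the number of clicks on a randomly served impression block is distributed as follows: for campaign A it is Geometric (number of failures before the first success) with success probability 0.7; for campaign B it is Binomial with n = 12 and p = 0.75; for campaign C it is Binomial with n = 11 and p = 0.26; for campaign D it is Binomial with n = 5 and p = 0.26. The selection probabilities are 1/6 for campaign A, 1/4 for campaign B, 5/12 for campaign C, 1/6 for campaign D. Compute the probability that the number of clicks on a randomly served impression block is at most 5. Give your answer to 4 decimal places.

Conditional on each campaign, P(X ≤ 5): A: 0.999271; B: 0.0142528; C: 0.958811; D: 1.
By total probability, P(X ≤ 5) = 0.166667·0.999271 + 0.25·0.0142528 + 0.416667·0.958811 + 0.166667·1 = 0.73628.

0.7363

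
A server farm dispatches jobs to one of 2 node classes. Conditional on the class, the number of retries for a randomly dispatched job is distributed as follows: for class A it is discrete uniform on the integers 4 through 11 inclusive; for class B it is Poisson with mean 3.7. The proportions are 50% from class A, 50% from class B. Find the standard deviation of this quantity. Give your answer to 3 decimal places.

2.843

Per component, A: μ=7.5, E[X²]=61.5; B: μ=3.7, E[X²]=17.39.
E[X] = 0.5·7.5 + 0.5·3.7 = 5.6.
E[X²] = 0.5·61.5 + 0.5·17.39 = 39.445.
Var(X) = E[X²] − (E[X])² = 39.445 − 31.36 = 8.085.
SD(X) = √8.085 = 2.84341.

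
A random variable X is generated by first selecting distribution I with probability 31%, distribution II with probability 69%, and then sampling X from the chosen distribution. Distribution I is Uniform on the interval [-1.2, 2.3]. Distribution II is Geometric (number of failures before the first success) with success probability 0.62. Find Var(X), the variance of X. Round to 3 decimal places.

Per component, I: μ=0.55, E[X²]=1.32333; II: μ=0.612903, E[X²]=1.3642.
E[X] = 0.31·0.55 + 0.69·0.612903 = 0.593403.
E[X²] = 0.31·1.32333 + 0.69·1.3642 = 1.35153.
Var(X) = E[X²] − (E[X])² = 1.35153 − 0.352127 = 0.999407.

0.999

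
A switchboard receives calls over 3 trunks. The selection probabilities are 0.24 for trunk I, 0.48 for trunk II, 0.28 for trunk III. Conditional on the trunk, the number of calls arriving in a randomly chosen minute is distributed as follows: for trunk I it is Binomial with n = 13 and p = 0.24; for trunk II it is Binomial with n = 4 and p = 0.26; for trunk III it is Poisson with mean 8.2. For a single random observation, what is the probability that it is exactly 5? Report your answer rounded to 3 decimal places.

Conditional on each trunk, P(X = 5): I: 0.114063; II: 0; III: 0.0848542.
By total probability, P(X = 5) = 0.24·0.114063 + 0.48·0 + 0.28·0.0848542 = 0.0511342.

0.051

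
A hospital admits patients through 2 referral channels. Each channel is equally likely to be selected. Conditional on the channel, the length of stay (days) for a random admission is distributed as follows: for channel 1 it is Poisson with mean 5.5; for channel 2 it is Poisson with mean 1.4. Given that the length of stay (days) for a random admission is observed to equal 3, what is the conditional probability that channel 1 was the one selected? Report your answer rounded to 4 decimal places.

0.5012

Likelihoods P(X=3 | ·): 1: 0.113323; 2: 0.112777.
Posterior ∝ prior × likelihood. Numerator for 1: 0.5·0.113323 = 0.0566614.
Normalizing constant: 0.5·0.113323 + 0.5·0.112777 = 0.11305.
P(1 | observation) = 0.0566614 / 0.11305 = 0.501207.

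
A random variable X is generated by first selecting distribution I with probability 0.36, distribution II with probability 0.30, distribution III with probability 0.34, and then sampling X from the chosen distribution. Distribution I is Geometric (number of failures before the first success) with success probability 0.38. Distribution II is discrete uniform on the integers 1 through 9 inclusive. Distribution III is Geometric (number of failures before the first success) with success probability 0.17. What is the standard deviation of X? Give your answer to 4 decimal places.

Per component, I: μ=1.63158, E[X²]=6.95568; II: μ=5, E[X²]=31.6667; III: μ=4.88235, E[X²]=52.5571.
E[X] = 0.36·1.63158 + 0.3·5 + 0.34·4.88235 = 3.74737.
E[X²] = 0.36·6.95568 + 0.3·31.6667 + 0.34·52.5571 = 29.8735.
Var(X) = E[X²] − (E[X])² = 29.8735 − 14.0428 = 15.8307.
SD(X) = √15.8307 = 3.97878.

3.9788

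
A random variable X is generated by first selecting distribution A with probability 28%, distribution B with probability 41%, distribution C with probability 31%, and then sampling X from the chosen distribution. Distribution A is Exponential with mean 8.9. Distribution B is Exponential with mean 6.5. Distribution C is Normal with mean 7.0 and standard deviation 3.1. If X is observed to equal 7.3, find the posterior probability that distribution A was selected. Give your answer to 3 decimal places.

Likelihoods f(7.3 | ·): A: 0.0494756; B: 0.0500427; C: 0.12809.
Posterior ∝ prior × likelihood. Numerator for A: 0.28·0.0494756 = 0.0138532.
Normalizing constant: 0.28·0.0494756 + 0.41·0.0500427 + 0.31·0.12809 = 0.0740785.
P(A | observation) = 0.0138532 / 0.0740785 = 0.187006.

0.187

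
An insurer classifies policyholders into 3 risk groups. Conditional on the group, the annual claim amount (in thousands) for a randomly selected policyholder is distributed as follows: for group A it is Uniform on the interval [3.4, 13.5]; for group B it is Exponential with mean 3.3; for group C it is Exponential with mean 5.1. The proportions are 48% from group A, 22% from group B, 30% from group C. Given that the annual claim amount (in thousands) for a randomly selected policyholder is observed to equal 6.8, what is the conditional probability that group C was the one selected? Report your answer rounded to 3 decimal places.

0.217

Likelihoods f(6.8 | ·): A: 0.0990099; B: 0.038599; C: 0.0516857.
Posterior ∝ prior × likelihood. Numerator for C: 0.3·0.0516857 = 0.0155057.
Normalizing constant: 0.48·0.0990099 + 0.22·0.038599 + 0.3·0.0516857 = 0.0715222.
P(C | observation) = 0.0155057 / 0.0715222 = 0.216796.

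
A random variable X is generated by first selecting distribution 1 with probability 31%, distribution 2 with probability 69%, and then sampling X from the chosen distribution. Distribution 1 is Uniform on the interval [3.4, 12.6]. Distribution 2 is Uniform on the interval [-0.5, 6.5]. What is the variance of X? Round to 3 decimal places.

10.352

Per component, 1: μ=8, E[X²]=71.0533; 2: μ=3, E[X²]=13.0833.
E[X] = 0.31·8 + 0.69·3 = 4.55.
E[X²] = 0.31·71.0533 + 0.69·13.0833 = 31.054.
Var(X) = E[X²] − (E[X])² = 31.054 − 20.7025 = 10.3515.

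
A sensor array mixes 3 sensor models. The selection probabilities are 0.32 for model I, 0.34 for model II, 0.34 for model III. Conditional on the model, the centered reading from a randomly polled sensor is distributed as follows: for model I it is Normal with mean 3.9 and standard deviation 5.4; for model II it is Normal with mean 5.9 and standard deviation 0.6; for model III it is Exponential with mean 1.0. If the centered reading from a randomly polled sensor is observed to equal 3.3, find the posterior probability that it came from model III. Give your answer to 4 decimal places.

0.3478

Likelihoods f(3.3 | ·): I: 0.0734236; II: 5.56181e-05; III: 0.0368832.
Posterior ∝ prior × likelihood. Numerator for III: 0.34·0.0368832 = 0.0125403.
Normalizing constant: 0.32·0.0734236 + 0.34·5.56181e-05 + 0.34·0.0368832 = 0.0360547.
P(III | observation) = 0.0125403 / 0.0360547 = 0.347812.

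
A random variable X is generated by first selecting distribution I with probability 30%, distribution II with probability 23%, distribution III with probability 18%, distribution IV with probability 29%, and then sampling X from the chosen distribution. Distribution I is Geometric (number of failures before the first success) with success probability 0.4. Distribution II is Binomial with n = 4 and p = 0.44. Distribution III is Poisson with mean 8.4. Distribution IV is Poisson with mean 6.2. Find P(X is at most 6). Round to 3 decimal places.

0.736

Conditional on each component, P(X ≤ 6): I: 0.972006; II: 1; III: 0.266993; IV: 0.574213.
By total probability, P(X ≤ 6) = 0.3·0.972006 + 0.23·1 + 0.18·0.266993 + 0.29·0.574213 = 0.736182.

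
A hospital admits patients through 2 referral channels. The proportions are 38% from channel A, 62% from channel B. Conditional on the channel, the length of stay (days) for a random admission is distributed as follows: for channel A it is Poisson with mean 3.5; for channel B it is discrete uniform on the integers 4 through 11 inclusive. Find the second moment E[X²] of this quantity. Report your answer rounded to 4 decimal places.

For each component E[X²] = Var + (mean)², giving A: 15.75; B: 61.5.
Overall E[X²] = 0.38·15.75 + 0.62·61.5 = 44.115.

44.1150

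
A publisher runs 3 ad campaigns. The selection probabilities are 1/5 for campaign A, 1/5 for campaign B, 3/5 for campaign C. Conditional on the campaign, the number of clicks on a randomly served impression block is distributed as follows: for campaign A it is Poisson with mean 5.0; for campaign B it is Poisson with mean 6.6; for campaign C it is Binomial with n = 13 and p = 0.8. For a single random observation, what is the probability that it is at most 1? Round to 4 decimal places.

0.0102

Conditional on each campaign, P(X ≤ 1): A: 0.0404277; B: 0.0103388; C: 4.34176e-08.
By total probability, P(X ≤ 1) = 0.2·0.0404277 + 0.2·0.0103388 + 0.6·4.34176e-08 = 0.0101533.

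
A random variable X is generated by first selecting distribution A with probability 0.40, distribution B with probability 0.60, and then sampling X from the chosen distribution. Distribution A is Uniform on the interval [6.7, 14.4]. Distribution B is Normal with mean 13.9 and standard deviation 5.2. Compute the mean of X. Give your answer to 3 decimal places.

12.560

Component means — A: 10.55; B: 13.9.
E[X] = 0.4·10.55 + 0.6·13.9 = 12.56.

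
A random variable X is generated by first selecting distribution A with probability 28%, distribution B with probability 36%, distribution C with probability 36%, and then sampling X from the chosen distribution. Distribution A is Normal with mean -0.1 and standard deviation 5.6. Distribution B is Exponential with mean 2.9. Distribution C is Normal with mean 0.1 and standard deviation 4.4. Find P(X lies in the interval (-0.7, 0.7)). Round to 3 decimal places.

0.151

Conditional on each component, P(-0.7 < X < 0.7): A: 0.0994607; B: 0.214456; C: 0.12637.
By total probability, P(-0.7 < X < 0.7) = 0.28·0.0994607 + 0.36·0.214456 + 0.36·0.12637 = 0.150547.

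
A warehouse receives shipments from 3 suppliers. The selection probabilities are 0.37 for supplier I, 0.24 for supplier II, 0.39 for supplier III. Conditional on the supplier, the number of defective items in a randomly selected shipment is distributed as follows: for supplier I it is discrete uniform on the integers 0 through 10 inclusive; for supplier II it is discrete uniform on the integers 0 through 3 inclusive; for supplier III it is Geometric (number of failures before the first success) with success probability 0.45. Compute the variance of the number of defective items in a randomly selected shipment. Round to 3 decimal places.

Per component, I: μ=5, E[X²]=35; II: μ=1.5, E[X²]=3.5; III: μ=1.22222, E[X²]=4.20988.
E[X] = 0.37·5 + 0.24·1.5 + 0.39·1.22222 = 2.68667.
E[X²] = 0.37·35 + 0.24·3.5 + 0.39·4.20988 = 15.4319.
Var(X) = E[X²] − (E[X])² = 15.4319 − 7.21818 = 8.21367.

8.214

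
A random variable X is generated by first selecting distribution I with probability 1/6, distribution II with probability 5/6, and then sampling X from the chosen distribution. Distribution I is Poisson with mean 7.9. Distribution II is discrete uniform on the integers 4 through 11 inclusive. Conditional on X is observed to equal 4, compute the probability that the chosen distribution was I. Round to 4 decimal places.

0.0878

Likelihoods P(X=4 | ·): I: 0.0601687; II: 0.125.
Posterior ∝ prior × likelihood. Numerator for I: 0.166667·0.0601687 = 0.0100281.
Normalizing constant: 0.166667·0.0601687 + 0.833333·0.125 = 0.114195.
P(I | observation) = 0.0100281 / 0.114195 = 0.0878159.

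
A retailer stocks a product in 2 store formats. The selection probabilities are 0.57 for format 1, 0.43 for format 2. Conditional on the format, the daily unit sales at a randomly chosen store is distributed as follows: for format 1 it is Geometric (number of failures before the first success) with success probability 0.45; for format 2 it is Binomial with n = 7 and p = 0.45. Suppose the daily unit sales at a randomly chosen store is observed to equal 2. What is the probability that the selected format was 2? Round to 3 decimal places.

Likelihoods P(X=2 | ·): 1: 0.136125; 2: 0.214022.
Posterior ∝ prior × likelihood. Numerator for 2: 0.43·0.214022 = 0.0920293.
Normalizing constant: 0.57·0.136125 + 0.43·0.214022 = 0.169621.
P(2 | observation) = 0.0920293 / 0.169621 = 0.54256.

0.543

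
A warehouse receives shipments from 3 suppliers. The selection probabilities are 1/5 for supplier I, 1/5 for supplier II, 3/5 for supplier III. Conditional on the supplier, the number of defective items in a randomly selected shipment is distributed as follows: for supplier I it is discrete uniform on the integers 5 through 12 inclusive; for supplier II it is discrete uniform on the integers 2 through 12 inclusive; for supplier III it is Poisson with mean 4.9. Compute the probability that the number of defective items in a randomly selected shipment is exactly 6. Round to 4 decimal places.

0.1291

Conditional on each supplier, P(X = 6): I: 0.125; II: 0.0909091; III: 0.143153.
By total probability, P(X = 6) = 0.2·0.125 + 0.2·0.0909091 + 0.6·0.143153 = 0.129074.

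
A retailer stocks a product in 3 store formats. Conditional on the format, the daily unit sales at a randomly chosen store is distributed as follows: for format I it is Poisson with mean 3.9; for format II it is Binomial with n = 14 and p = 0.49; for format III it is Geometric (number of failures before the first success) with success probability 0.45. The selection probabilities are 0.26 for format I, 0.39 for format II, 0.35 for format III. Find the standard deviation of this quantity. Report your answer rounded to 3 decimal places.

Per component, I: μ=3.9, E[X²]=19.11; II: μ=6.86, E[X²]=50.5582; III: μ=1.22222, E[X²]=4.20988.
E[X] = 0.26·3.9 + 0.39·6.86 + 0.35·1.22222 = 4.11718.
E[X²] = 0.26·19.11 + 0.39·50.5582 + 0.35·4.20988 = 26.1598.
Var(X) = E[X²] − (E[X])² = 26.1598 − 16.9512 = 9.2086.
SD(X) = √9.2086 = 3.03457.

3.035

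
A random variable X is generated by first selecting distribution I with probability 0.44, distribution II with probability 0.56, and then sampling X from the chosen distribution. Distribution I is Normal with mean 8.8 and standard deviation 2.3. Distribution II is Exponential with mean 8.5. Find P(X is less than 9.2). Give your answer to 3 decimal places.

Conditional on each component, P(X < 9.2): I: 0.569033; II: 0.661203.
By total probability, P(X < 9.2) = 0.44·0.569033 + 0.56·0.661203 = 0.620648.

0.621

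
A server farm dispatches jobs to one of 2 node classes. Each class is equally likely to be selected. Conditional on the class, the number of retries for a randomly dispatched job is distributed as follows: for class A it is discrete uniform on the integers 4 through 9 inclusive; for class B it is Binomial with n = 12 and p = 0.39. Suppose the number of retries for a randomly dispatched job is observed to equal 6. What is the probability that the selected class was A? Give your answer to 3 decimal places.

0.499

Likelihoods P(X=6 | ·): A: 0.166667; B: 0.167509.
Posterior ∝ prior × likelihood. Numerator for A: 0.5·0.166667 = 0.0833333.
Normalizing constant: 0.5·0.166667 + 0.5·0.167509 = 0.167088.
P(A | observation) = 0.0833333 / 0.167088 = 0.498739.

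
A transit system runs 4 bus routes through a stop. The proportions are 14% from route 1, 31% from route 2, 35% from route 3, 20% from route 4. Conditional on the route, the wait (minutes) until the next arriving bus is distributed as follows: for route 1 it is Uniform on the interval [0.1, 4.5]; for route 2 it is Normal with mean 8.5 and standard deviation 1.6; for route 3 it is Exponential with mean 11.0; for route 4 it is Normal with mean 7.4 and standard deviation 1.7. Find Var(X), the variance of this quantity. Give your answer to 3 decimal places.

Per component, 1: μ=2.3, E[X²]=6.90333; 2: μ=8.5, E[X²]=74.81; 3: μ=11, E[X²]=242; 4: μ=7.4, E[X²]=57.65.
E[X] = 0.14·2.3 + 0.31·8.5 + 0.35·11 + 0.2·7.4 = 8.287.
E[X²] = 0.14·6.90333 + 0.31·74.81 + 0.35·242 + 0.2·57.65 = 120.388.
Var(X) = E[X²] − (E[X])² = 120.388 − 68.6744 = 51.7132.

51.713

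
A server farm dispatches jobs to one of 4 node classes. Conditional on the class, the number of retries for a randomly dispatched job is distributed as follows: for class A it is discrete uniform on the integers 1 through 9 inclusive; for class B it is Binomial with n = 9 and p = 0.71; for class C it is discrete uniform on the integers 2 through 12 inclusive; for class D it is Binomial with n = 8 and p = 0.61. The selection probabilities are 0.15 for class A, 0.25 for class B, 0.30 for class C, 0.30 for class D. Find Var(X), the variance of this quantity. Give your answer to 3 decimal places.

Per component, A: μ=5, E[X²]=31.6667; B: μ=6.39, E[X²]=42.6852; C: μ=7, E[X²]=59; D: μ=4.88, E[X²]=25.7176.
E[X] = 0.15·5 + 0.25·6.39 + 0.3·7 + 0.3·4.88 = 5.9115.
E[X²] = 0.15·31.6667 + 0.25·42.6852 + 0.3·59 + 0.3·25.7176 = 40.8366.
Var(X) = E[X²] − (E[X])² = 40.8366 − 34.9458 = 5.89075.

5.891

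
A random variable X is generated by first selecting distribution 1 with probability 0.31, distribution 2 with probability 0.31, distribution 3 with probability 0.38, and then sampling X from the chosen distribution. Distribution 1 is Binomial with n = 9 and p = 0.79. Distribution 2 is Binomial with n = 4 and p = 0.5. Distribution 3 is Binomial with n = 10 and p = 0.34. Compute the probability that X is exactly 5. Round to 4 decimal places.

Conditional on each component, P(X = 5): 1: 0.0754021; 2: 0; 3: 0.143389.
By total probability, P(X = 5) = 0.31·0.0754021 + 0.31·0 + 0.38·0.143389 = 0.0778623.

0.0779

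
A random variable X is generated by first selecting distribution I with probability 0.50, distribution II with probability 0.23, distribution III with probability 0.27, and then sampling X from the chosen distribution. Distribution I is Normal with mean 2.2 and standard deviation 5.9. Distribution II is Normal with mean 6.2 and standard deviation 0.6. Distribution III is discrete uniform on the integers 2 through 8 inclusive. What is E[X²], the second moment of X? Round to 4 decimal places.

For each component E[X²] = Var + (mean)², giving I: 39.65; II: 38.8; III: 29.
Overall E[X²] = 0.5·39.65 + 0.23·38.8 + 0.27·29 = 36.579.

36.5790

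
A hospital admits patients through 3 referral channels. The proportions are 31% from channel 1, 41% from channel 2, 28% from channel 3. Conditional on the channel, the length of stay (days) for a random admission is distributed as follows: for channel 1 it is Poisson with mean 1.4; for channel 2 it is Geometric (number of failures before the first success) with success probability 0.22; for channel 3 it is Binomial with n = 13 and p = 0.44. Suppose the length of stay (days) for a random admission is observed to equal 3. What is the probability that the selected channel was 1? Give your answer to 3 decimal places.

Likelihoods P(X=3 | ·): 1: 0.112777; 2: 0.104401; 3: 0.0738932.
Posterior ∝ prior × likelihood. Numerator for 1: 0.31·0.112777 = 0.0349609.
Normalizing constant: 0.31·0.112777 + 0.41·0.104401 + 0.28·0.0738932 = 0.0984556.
P(1 | observation) = 0.0349609 / 0.0984556 = 0.355093.

0.355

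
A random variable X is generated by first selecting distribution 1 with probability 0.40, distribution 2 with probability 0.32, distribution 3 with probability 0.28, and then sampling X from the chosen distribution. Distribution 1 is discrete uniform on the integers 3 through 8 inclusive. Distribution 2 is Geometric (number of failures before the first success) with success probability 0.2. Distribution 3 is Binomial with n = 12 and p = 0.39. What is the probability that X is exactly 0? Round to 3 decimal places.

Conditional on each component, P(X = 0): 1: 0; 2: 0.2; 3: 0.00265435.
By total probability, P(X = 0) = 0.4·0 + 0.32·0.2 + 0.28·0.00265435 = 0.0647432.

0.065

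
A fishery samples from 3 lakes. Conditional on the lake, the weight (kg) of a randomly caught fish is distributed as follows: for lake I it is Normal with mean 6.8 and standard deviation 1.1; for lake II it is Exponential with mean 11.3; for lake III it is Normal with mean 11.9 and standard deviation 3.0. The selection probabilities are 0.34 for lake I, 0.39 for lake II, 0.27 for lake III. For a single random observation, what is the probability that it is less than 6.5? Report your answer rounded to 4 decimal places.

Conditional on each lake, P(X < 6.5): I: 0.392531; II: 0.43742; III: 0.0359303.
By total probability, P(X < 6.5) = 0.34·0.392531 + 0.39·0.43742 + 0.27·0.0359303 = 0.313756.

0.3138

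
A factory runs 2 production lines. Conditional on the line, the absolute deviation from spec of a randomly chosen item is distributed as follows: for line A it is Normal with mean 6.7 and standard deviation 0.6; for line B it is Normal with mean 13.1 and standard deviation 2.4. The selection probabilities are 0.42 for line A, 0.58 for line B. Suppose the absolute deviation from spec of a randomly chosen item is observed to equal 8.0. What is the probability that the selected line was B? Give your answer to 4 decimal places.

Likelihoods f(8.0 | ·): A: 0.0635877; B: 0.0173837.
Posterior ∝ prior × likelihood. Numerator for B: 0.58·0.0173837 = 0.0100826.
Normalizing constant: 0.42·0.0635877 + 0.58·0.0173837 = 0.0367894.
P(B | observation) = 0.0100826 / 0.0367894 = 0.274062.

0.2741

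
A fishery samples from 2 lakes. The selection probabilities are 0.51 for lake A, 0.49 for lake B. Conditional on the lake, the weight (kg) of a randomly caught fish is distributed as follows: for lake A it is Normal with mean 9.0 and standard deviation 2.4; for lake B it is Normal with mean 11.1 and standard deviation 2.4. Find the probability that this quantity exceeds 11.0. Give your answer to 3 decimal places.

Conditional on each lake, P(X > 11.0): A: 0.202328; B: 0.516618.
By total probability, P(X > 11.0) = 0.51·0.202328 + 0.49·0.516618 = 0.35633.

0.356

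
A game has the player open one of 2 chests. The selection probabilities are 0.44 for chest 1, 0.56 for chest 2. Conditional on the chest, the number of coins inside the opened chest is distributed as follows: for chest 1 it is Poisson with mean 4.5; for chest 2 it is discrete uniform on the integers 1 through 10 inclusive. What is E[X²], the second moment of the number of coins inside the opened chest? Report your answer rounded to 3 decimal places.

32.450

For each component E[X²] = Var + (mean)², giving 1: 24.75; 2: 38.5.
Overall E[X²] = 0.44·24.75 + 0.56·38.5 = 32.45.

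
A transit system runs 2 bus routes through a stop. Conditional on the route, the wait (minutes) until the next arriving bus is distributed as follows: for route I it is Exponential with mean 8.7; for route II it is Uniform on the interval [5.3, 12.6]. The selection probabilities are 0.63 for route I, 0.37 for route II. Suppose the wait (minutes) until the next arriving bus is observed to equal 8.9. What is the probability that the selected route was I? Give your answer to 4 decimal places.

Likelihoods f(8.9 | ·): I: 0.041324; II: 0.136986.
Posterior ∝ prior × likelihood. Numerator for I: 0.63·0.041324 = 0.0260341.
Normalizing constant: 0.63·0.041324 + 0.37·0.136986 = 0.0767191.
P(I | observation) = 0.0260341 / 0.0767191 = 0.339344.

0.3393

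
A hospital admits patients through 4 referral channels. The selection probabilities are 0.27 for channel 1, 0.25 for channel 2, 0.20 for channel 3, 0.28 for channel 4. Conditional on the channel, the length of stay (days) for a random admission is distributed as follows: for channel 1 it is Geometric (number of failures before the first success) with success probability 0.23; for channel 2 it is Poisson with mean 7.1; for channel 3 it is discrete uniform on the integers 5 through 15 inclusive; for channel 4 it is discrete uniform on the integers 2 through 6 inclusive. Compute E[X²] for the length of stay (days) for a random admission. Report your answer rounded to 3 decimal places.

For each component E[X²] = Var + (mean)², giving 1: 25.7637; 2: 57.51; 3: 110; 4: 18.
Overall E[X²] = 0.27·25.7637 + 0.25·57.51 + 0.2·110 + 0.28·18 = 48.3737.

48.374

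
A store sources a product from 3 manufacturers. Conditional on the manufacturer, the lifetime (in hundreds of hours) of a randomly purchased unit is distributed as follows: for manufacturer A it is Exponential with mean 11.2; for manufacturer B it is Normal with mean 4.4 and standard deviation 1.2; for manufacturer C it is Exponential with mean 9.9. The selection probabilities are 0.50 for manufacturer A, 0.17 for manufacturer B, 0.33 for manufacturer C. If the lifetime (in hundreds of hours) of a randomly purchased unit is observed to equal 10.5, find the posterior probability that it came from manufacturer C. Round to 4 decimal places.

0.3977

Likelihoods f(10.5 | ·): A: 0.0349648; B: 8.13924e-07; C: 0.0349743.
Posterior ∝ prior × likelihood. Numerator for C: 0.33·0.0349743 = 0.0115415.
Normalizing constant: 0.5·0.0349648 + 0.17·8.13924e-07 + 0.33·0.0349743 = 0.0290241.
P(C | observation) = 0.0115415 / 0.0290241 = 0.397654.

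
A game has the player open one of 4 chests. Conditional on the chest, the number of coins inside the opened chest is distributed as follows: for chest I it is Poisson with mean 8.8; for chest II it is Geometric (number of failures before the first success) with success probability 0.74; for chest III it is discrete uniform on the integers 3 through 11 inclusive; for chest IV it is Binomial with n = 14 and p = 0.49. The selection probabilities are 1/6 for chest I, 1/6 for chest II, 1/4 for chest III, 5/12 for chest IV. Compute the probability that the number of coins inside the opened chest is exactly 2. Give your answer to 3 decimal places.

0.012

Conditional on each chest, P(X = 2): I: 0.00583638; II: 0.050024; III: 0; IV: 0.00676512.
By total probability, P(X = 2) = 0.166667·0.00583638 + 0.166667·0.050024 + 0.25·0 + 0.416667·0.00676512 = 0.0121289.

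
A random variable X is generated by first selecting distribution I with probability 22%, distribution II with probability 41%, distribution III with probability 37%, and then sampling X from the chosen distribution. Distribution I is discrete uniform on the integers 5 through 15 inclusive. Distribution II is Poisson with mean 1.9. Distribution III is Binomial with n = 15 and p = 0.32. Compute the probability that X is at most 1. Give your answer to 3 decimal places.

0.187

Conditional on each component, P(X ≤ 1): I: 0; II: 0.433749; III: 0.0247688.
By total probability, P(X ≤ 1) = 0.22·0 + 0.41·0.433749 + 0.37·0.0247688 = 0.187002.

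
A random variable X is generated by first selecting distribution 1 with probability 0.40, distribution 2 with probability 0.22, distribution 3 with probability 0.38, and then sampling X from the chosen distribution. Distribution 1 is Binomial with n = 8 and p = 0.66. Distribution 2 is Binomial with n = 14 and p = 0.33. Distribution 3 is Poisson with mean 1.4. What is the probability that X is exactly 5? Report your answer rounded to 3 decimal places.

0.161

Conditional on each component, P(X = 5): 1: 0.275641; 2: 0.213161; 3: 0.0110521.
By total probability, P(X = 5) = 0.4·0.275641 + 0.22·0.213161 + 0.38·0.0110521 = 0.161352.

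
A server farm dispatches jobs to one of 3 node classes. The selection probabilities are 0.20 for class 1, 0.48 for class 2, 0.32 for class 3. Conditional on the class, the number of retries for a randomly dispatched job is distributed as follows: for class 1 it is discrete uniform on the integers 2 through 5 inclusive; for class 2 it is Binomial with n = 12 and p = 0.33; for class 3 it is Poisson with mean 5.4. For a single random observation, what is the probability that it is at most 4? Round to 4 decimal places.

0.5772

Conditional on each class, P(X ≤ 4): 1: 0.75; 2: 0.641034; 3: 0.373311.
By total probability, P(X ≤ 4) = 0.2·0.75 + 0.48·0.641034 + 0.32·0.373311 = 0.577156.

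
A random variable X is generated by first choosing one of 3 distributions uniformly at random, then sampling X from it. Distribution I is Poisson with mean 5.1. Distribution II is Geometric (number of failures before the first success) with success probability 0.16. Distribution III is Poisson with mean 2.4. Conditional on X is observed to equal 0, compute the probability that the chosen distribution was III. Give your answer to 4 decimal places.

Likelihoods P(X=0 | ·): I: 0.00609675; II: 0.16; III: 0.090718.
Posterior ∝ prior × likelihood. Numerator for III: 0.333333·0.090718 = 0.0302393.
Normalizing constant: 0.333333·0.00609675 + 0.333333·0.16 + 0.333333·0.090718 = 0.0856049.
P(III | observation) = 0.0302393 / 0.0856049 = 0.353243.

0.3532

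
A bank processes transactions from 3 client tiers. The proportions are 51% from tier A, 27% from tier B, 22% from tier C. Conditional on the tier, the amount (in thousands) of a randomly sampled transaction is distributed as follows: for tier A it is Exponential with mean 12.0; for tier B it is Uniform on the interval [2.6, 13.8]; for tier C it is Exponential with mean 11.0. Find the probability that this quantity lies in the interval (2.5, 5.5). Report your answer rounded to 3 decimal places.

Conditional on each tier, P(2.5 < X < 5.5): A: 0.1796; B: 0.258929; C: 0.190173.
By total probability, P(2.5 < X < 5.5) = 0.51·0.1796 + 0.27·0.258929 + 0.22·0.190173 = 0.203345.

0.203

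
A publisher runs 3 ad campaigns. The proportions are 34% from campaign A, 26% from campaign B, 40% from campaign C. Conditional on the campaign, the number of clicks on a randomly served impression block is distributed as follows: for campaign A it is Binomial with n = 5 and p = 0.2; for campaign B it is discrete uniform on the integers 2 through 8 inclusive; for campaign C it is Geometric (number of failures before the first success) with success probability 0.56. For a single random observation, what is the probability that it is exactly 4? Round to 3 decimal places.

0.048

Conditional on each campaign, P(X = 4): A: 0.0064; B: 0.142857; C: 0.0209893.
By total probability, P(X = 4) = 0.34·0.0064 + 0.26·0.142857 + 0.4·0.0209893 = 0.0477146.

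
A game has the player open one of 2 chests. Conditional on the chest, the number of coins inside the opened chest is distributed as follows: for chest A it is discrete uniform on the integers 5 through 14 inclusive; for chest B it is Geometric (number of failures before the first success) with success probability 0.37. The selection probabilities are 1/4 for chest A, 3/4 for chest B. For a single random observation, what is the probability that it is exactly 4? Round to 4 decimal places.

0.0437

Conditional on each chest, P(X = 4): A: 0; B: 0.058286.
By total probability, P(X = 4) = 0.25·0 + 0.75·0.058286 = 0.0437145.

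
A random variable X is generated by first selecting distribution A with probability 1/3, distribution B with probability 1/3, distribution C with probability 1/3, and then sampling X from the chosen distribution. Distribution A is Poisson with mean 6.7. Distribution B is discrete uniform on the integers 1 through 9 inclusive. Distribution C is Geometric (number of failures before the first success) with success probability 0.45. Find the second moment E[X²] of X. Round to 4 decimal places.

For each component E[X²] = Var + (mean)², giving A: 51.59; B: 31.6667; C: 4.20988.
Overall E[X²] = 0.333333·51.59 + 0.333333·31.6667 + 0.333333·4.20988 = 29.1555.

29.1555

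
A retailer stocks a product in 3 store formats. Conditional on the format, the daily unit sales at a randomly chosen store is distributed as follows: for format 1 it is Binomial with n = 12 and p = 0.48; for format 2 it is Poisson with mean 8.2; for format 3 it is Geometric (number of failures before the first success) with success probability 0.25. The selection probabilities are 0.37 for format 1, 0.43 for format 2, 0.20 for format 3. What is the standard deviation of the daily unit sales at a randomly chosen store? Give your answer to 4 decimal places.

3.2971

Per component, 1: μ=5.76, E[X²]=36.1728; 2: μ=8.2, E[X²]=75.44; 3: μ=3, E[X²]=21.
E[X] = 0.37·5.76 + 0.43·8.2 + 0.2·3 = 6.2572.
E[X²] = 0.37·36.1728 + 0.43·75.44 + 0.2·21 = 50.0231.
Var(X) = E[X²] − (E[X])² = 50.0231 − 39.1526 = 10.8706.
SD(X) = √10.8706 = 3.29706.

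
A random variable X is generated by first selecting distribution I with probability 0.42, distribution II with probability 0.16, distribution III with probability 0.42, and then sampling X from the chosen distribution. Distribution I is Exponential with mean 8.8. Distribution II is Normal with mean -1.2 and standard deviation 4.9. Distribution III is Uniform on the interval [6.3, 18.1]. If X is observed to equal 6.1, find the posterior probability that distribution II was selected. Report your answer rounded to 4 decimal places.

0.1525

Likelihoods f(6.1 | ·): I: 0.0568162; II: 0.0268385; III: 0.
Posterior ∝ prior × likelihood. Numerator for II: 0.16·0.0268385 = 0.00429415.
Normalizing constant: 0.42·0.0568162 + 0.16·0.0268385 + 0.42·0 = 0.028157.
P(II | observation) = 0.00429415 / 0.028157 = 0.152508.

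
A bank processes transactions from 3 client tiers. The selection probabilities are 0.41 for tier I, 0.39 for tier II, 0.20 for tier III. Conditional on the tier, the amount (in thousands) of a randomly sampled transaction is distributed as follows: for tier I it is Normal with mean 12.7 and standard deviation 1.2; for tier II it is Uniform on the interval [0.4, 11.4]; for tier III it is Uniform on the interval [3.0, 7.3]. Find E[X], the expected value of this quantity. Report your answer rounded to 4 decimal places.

8.5380

Component means — I: 12.7; II: 5.9; III: 5.15.
E[X] = 0.41·12.7 + 0.39·5.9 + 0.2·5.15 = 8.538.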